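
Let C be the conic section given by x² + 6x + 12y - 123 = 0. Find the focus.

(-3, 8)

Only x is squared. Complete the square in x: (x + 3)² = -12(y - 11).
Vertex (-3, 11); 4p = -12 so p = -3. Opens down.
Focus is p units from the vertex along the axis: (h, k + p).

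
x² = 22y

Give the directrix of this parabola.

Vertex (0, 0); 4p = 22 so p = 11/2. Opens up.
Directrix is the horizontal line y = k − p = 0 − (11/2) = -11/2.

y = -11/2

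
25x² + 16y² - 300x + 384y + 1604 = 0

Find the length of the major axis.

Collect terms: 25(x² - 12x) + 16(y² + 24y) = -1604
25(x - 6)² + 16(y + 12)² = -1604 + 900 + 2304 = 1600
Divide by 1600: (x - 6)²/64 + (y + 12)²/100 = 1
Ellipse, center (6, -12), major axis vertical; a² = 100, b² = 64.
a² = 100 so a = 10; the major axis has length 2a = 20.

20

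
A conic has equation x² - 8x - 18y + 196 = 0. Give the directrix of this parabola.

y = 11/2

Only x is squared. Complete the square in x: (x - 4)² = 18(y - 10).
Vertex (4, 10); 4p = 18 so p = 9/2. Opens up.
Directrix is the horizontal line y = k − p = 10 − (9/2) = 11/2.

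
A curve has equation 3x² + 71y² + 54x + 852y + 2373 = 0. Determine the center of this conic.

3(x² + 18x) + 71(y² + 12y) = -2373
3(x + 9)² + 71(y + 6)² = -2373 + 243 + 2556 = 426
Dividing both sides by 426: (x + 9)²/142 + (y + 6)²/6 = 1
Ellipse with center (-9, -6).

(-9, -6)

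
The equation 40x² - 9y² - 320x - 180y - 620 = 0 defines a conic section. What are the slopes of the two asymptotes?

40(x² - 8x) -9(y² + 20y) = 620
Complete the square: 40(x - 4)² -9(y + 10)² = 620 + 640 - 900 = 360
Dividing both sides by 360: (x - 4)²/9 - (y + 10)²/40 = 1
Hyperbola, center (4, -10), transverse axis horizontal; a² = 9, b² = 40.
For a horizontal hyperbola the asymptotes have slope ±b/a.
Here that is ±2√10/3.

2√10/3 and -2√10/3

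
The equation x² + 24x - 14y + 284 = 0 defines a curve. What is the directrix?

y = 13/2

Only x is squared. Complete the square in x: (x + 12)² = 14(y - 10).
Vertex (-12, 10); 4p = 14 so p = 7/2. Opens up.
Directrix is the horizontal line y = k − p = 10 − (7/2) = 13/2.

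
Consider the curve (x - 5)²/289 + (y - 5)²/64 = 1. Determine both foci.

Center (5, 5). The larger denominator 289 sits under the x-term, so the major axis is horizontal; a² = 289, b² = 64.
c² = a² - b² = 289 - 64 = 225, so c = 15.
Foci lie on the horizontal axis through the center: (h ± c, k).

(-10, 5) and (20, 5)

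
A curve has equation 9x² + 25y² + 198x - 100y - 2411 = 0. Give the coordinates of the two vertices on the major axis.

(-31, 2) and (9, 2)

Rearranging, 9(x² + 22x) + 25(y² - 4y) = 2411.
9(x + 11)² + 25(y - 2)² = 2411 + 1089 + 100 = 3600
Dividing both sides by 3600: (x + 11)²/400 + (y - 2)²/144 = 1
Ellipse, center (-11, 2), major axis horizontal; a² = 400, b² = 144.
a = 20. Vertices at (h ± a, k).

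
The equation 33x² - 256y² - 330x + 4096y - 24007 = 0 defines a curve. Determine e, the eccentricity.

Collect terms: 33(x² - 10x) -256(y² - 16y) = 24007
Complete the square in x and y: 33(x - 5)² -256(y - 8)² = 24007 + 825 - 16384 = 8448
Divide through by 8448 to get (x - 5)²/256 - (y - 8)²/33 = 1.
Hyperbola, center (5, 8), transverse axis horizontal; a² = 256, b² = 33.
c² = a² + b² = 289, so c = 17.
e = c/a = 17/16.

e = 17/16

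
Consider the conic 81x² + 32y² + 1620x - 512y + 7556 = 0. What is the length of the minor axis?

Rearranging, 81(x² + 20x) + 32(y² - 16y) = -7556.
Completing the square gives 81(x + 10)² + 32(y - 8)² = -7556 + 8100 + 2048 = 2592.
Divide through by 2592 to get (x + 10)²/32 + (y - 8)²/81 = 1.
Ellipse, center (-10, 8), major axis vertical; a² = 81, b² = 32.
b² = 32 so b = 4√2; the minor axis has length 2b = 8√2.

8√2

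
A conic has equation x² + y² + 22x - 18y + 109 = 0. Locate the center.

(-11, 9)

(x² + 22x) + (y² - 18y) = -109
Complete the square in x and y: (x + 11)² + (y - 9)² = -109 + 121 + 81 = 93
So (x + 11)² + (y - 9)² = 93.
Circle centered at (-11, 9) with r² = 93.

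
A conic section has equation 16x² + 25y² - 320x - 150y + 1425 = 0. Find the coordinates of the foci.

(7, 3) and (13, 3)

Collect terms: 16(x² - 20x) + 25(y² - 6y) = -1425
Complete the square: 16(x - 10)² + 25(y - 3)² = -1425 + 1600 + 225 = 400
Dividing both sides by 400: (x - 10)²/25 + (y - 3)²/16 = 1
Ellipse, center (10, 3), major axis horizontal; a² = 25, b² = 16.
c² = a² - b² = 25 - 16 = 9, so c = 3.
Foci lie on the horizontal axis through the center: (h ± c, k).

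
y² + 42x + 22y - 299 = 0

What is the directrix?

Only y is squared. Complete the square in y: (y + 11)² = -42(x - 10).
Vertex (10, -11); 4p = -42 so p = -21/2. Opens left.
Directrix is the vertical line x = h − p = 10 − (-21/2) = 41/2.

x = 41/2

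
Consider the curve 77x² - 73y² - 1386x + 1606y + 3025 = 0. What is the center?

Collect terms: 77(x² - 18x) -73(y² - 22y) = -3025
Complete the square: 77(x - 9)² -73(y - 11)² = -3025 + 6237 - 8833 = -5621
Divide by -5621: (y - 11)²/77 - (x - 9)²/73 = 1
Hyperbola with center (9, 11).

(9, 11)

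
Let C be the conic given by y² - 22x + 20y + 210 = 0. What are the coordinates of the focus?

(21/2, -10)

Only y is squared. Complete the square in y: (y + 10)² = 22(x - 5).
Vertex (5, -10); 4p = 22 so p = 11/2. Opens right.
Focus is p units from the vertex along the axis: (h + p, k).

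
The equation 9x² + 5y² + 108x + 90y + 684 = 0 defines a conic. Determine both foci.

(-6, -11) and (-6, -7)

Rearranging, 9(x² + 12x) + 5(y² + 18y) = -684.
Complete the square: 9(x + 6)² + 5(y + 9)² = -684 + 324 + 405 = 45
Divide through by 45 to get (x + 6)²/5 + (y + 9)²/9 = 1.
Ellipse, center (-6, -9), major axis vertical; a² = 9, b² = 5.
c² = a² - b² = 9 - 5 = 4, so c = 2.
Foci lie on the vertical axis through the center: (h, k ± c).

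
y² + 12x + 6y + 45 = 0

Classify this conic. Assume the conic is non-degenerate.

No xy term. Coefficients of x² and y² are A = 0, C = 1.
Exactly one squared variable ⇒ parabola.

parabola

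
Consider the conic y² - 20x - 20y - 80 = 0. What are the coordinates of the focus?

(-4, 10)

Only y is squared. Complete the square in y: (y - 10)² = 20(x + 9).
Vertex (-9, 10); 4p = 20 so p = 5. Opens right.
Focus is p units from the vertex along the axis: (h + p, k).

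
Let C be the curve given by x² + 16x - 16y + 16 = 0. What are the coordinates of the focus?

Only x is squared. Complete the square in x: (x + 8)² = 16(y + 3).
Vertex (-8, -3); 4p = 16 so p = 4. Opens up.
Focus is p units from the vertex along the axis: (h, k + p).

(-8, 1)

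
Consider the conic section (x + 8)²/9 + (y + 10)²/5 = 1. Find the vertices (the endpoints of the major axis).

(-11, -10) and (-5, -10)

Center (-8, -10). The larger denominator 9 sits under the x-term, so the major axis is horizontal; a² = 9, b² = 5.
a = 3. Vertices at (h ± a, k).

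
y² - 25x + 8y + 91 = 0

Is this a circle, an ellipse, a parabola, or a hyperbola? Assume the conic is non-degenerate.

No xy term. Coefficients of x² and y² are A = 0, C = 1.
Exactly one squared variable ⇒ parabola.

parabola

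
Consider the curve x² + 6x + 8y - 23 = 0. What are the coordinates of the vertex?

(-3, 4)

Only x is squared. Complete the square in x: (x + 3)² = -8(y - 4).
Vertex (-3, 4); 4p = -8 so p = -2. Opens down.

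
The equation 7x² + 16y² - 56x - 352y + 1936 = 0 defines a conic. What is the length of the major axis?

8

Rearranging, 7(x² - 8x) + 16(y² - 22y) = -1936.
Completing the square gives 7(x - 4)² + 16(y - 11)² = -1936 + 112 + 1936 = 112.
Divide by 112: (x - 4)²/16 + (y - 11)²/7 = 1
Ellipse, center (4, 11), major axis horizontal; a² = 16, b² = 7.
a² = 16 so a = 4; the major axis has length 2a = 8.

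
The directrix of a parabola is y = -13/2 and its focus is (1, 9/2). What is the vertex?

(1, -1)

The vertex is the midpoint between the focus and the directrix along the axis of symmetry.
Axis is vertical (directrix is horizontal). Vertex y-coordinate = (9/2 + (-13/2))/2 = -1; x-coordinate = 1.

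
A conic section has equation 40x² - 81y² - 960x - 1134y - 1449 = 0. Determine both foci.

Rearranging, 40(x² - 24x) -81(y² + 14y) = 1449.
Complete the square: 40(x - 12)² -81(y + 7)² = 1449 + 5760 - 3969 = 3240
Divide through by 3240 to get (x - 12)²/81 - (y + 7)²/40 = 1.
Hyperbola, center (12, -7), transverse axis horizontal; a² = 81, b² = 40.
c² = a² + b² = 81 + 40 = 121, so c = 11.
Foci lie on the horizontal axis through the center: (h ± c, k).

(1, -7) and (23, -7)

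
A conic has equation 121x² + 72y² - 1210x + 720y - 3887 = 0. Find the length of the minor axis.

12√2

Rearranging, 121(x² - 10x) + 72(y² + 10y) = 3887.
121(x - 5)² + 72(y + 5)² = 3887 + 3025 + 1800 = 8712
Dividing both sides by 8712: (x - 5)²/72 + (y + 5)²/121 = 1
Ellipse, center (5, -5), major axis vertical; a² = 121, b² = 72.
b² = 72 so b = 6√2; the minor axis has length 2b = 12√2.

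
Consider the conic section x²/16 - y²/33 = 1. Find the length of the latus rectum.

33/2

Center (0, 0). The positive term is the x-term, so the transverse axis is horizontal; a² = 16, b² = 33.
Latus rectum length = 2b²/a = 2·33/4 = 33/2.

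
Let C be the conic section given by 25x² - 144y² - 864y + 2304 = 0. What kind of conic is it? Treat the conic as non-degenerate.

hyperbola

No xy term. Coefficients of x² and y² are A = 25, C = -144.
A and C have opposite signs ⇒ hyperbola.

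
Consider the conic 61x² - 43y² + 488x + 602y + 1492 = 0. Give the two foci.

Collect terms: 61(x² + 8x) -43(y² - 14y) = -1492
Complete the square: 61(x + 4)² -43(y - 7)² = -1492 + 976 - 2107 = -2623
Divide through by -2623 to get (y - 7)²/61 - (x + 4)²/43 = 1.
Hyperbola, center (-4, 7), transverse axis vertical; a² = 61, b² = 43.
c² = a² + b² = 61 + 43 = 104, so c = 2√26.
Foci lie on the vertical axis through the center: (h, k ± c).

(-4, 7 - 2√26) and (-4, 7 + 2√26)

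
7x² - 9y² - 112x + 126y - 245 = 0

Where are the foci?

Rearranging, 7(x² - 16x) -9(y² - 14y) = 245.
Complete the square in x and y: 7(x - 8)² -9(y - 7)² = 245 + 448 - 441 = 252
Divide by 252: (x - 8)²/36 - (y - 7)²/28 = 1
Hyperbola, center (8, 7), transverse axis horizontal; a² = 36, b² = 28.
c² = a² + b² = 36 + 28 = 64, so c = 8.
Foci lie on the horizontal axis through the center: (h ± c, k).

(0, 7) and (16, 7)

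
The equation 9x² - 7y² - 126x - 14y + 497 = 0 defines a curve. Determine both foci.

Collect terms: 9(x² - 14x) -7(y² + 2y) = -497
Completing the square gives 9(x - 7)² -7(y + 1)² = -497 + 441 - 7 = -63.
Divide by -63: (y + 1)²/9 - (x - 7)²/7 = 1
Hyperbola, center (7, -1), transverse axis vertical; a² = 9, b² = 7.
c² = a² + b² = 9 + 7 = 16, so c = 4.
Foci lie on the vertical axis through the center: (h, k ± c).

(7, -5) and (7, 3)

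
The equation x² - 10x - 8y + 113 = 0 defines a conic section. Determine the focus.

Only x is squared. Complete the square in x: (x - 5)² = 8(y - 11).
Vertex (5, 11); 4p = 8 so p = 2. Opens up.
Focus is p units from the vertex along the axis: (h, k + p).

(5, 13)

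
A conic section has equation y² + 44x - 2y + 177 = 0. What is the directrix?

x = 7

Only y is squared. Complete the square in y: (y - 1)² = -44(x + 4).
Vertex (-4, 1); 4p = -44 so p = -11. Opens left.
Directrix is the vertical line x = h − p = -4 − (-11) = 7.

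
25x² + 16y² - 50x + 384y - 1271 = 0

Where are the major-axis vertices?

Group the x- and y-terms: 25(x² - 2x) + 16(y² + 24y) = 1271
Complete the square: 25(x - 1)² + 16(y + 12)² = 1271 + 25 + 2304 = 3600
Divide by 3600: (x - 1)²/144 + (y + 12)²/225 = 1
Ellipse, center (1, -12), major axis vertical; a² = 225, b² = 144.
a = 15. Vertices at (h, k ± a).

(1, -27) and (1, 3)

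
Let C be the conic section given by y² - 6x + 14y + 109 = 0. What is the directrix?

Only y is squared. Complete the square in y: (y + 7)² = 6(x - 10).
Vertex (10, -7); 4p = 6 so p = 3/2. Opens right.
Directrix is the vertical line x = h − p = 10 − (3/2) = 17/2.

x = 17/2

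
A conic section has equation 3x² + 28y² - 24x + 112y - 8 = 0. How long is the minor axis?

2√6

Collect terms: 3(x² - 8x) + 28(y² + 4y) = 8
Completing the square gives 3(x - 4)² + 28(y + 2)² = 8 + 48 + 112 = 168.
Divide through by 168 to get (x - 4)²/56 + (y + 2)²/6 = 1.
Ellipse, center (4, -2), major axis horizontal; a² = 56, b² = 6.
b² = 6 so b = √6; the minor axis has length 2b = 2√6.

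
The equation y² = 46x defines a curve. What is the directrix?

Vertex (0, 0); 4p = 46 so p = 23/2. Opens right.
Directrix is the vertical line x = h − p = 0 − (23/2) = -23/2.

x = -23/2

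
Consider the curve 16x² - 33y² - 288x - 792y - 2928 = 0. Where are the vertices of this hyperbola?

(9, -16) and (9, -8)

Group: 16(x² - 18x) -33(y² + 24y) = 2928
Completing the square gives 16(x - 9)² -33(y + 12)² = 2928 + 1296 - 4752 = -528.
Divide by -528: (y + 12)²/16 - (x - 9)²/33 = 1
Hyperbola, center (9, -12), transverse axis vertical; a² = 16, b² = 33.
a = 4. Vertices at (h, k ± a).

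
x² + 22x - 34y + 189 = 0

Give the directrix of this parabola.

Only x is squared. Complete the square in x: (x + 11)² = 34(y - 2).
Vertex (-11, 2); 4p = 34 so p = 17/2. Opens up.
Directrix is the horizontal line y = k − p = 2 − (17/2) = -13/2.

y = -13/2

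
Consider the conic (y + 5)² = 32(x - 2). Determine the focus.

(10, -5)

Vertex (2, -5); 4p = 32 so p = 8. Opens right.
Focus is p units from the vertex along the axis: (h + p, k).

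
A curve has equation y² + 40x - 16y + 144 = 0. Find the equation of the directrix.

x = 8

Only y is squared. Complete the square in y: (y - 8)² = -40(x + 2).
Vertex (-2, 8); 4p = -40 so p = -10. Opens left.
Directrix is the vertical line x = h − p = -2 − (-10) = 8.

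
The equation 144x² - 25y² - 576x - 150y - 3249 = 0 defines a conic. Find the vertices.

(-3, -3) and (7, -3)

144(x² - 4x) -25(y² + 6y) = 3249
144(x - 2)² -25(y + 3)² = 3249 + 576 - 225 = 3600
Dividing both sides by 3600: (x - 2)²/25 - (y + 3)²/144 = 1
Hyperbola, center (2, -3), transverse axis horizontal; a² = 25, b² = 144.
a = 5. Vertices at (h ± a, k).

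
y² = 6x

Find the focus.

Vertex (0, 0); 4p = 6 so p = 3/2. Opens right.
Focus is p units from the vertex along the axis: (h + p, k).

(3/2, 0)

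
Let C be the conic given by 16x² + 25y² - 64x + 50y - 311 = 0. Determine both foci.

Group: 16(x² - 4x) + 25(y² + 2y) = 311
16(x - 2)² + 25(y + 1)² = 311 + 64 + 25 = 400
Divide by 400: (x - 2)²/25 + (y + 1)²/16 = 1
Ellipse, center (2, -1), major axis horizontal; a² = 25, b² = 16.
c² = a² - b² = 25 - 16 = 9, so c = 3.
Foci lie on the horizontal axis through the center: (h ± c, k).

(-1, -1) and (5, -1)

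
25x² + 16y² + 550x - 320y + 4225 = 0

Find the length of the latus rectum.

Collect terms: 25(x² + 22x) + 16(y² - 20y) = -4225
Complete the square in x and y: 25(x + 11)² + 16(y - 10)² = -4225 + 3025 + 1600 = 400
Dividing both sides by 400: (x + 11)²/16 + (y - 10)²/25 = 1
Ellipse, center (-11, 10), major axis vertical; a² = 25, b² = 16.
Latus rectum length = 2b²/a = 2·16/5 = 32/5.

32/5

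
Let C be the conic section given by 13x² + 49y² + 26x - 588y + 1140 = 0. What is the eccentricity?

e = 6/7

Collect terms: 13(x² + 2x) + 49(y² - 12y) = -1140
Completing the square gives 13(x + 1)² + 49(y - 6)² = -1140 + 13 + 1764 = 637.
Dividing both sides by 637: (x + 1)²/49 + (y - 6)²/13 = 1
Ellipse, center (-1, 6), major axis horizontal; a² = 49, b² = 13.
c² = a² - b² = 36, so c = 6.
e = c/a = 6/7.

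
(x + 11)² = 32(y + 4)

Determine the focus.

(-11, 4)

Vertex (-11, -4); 4p = 32 so p = 8. Opens up.
Focus is p units from the vertex along the axis: (h, k + p).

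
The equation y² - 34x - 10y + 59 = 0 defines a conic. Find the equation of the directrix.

Only y is squared. Complete the square in y: (y - 5)² = 34(x - 1).
Vertex (1, 5); 4p = 34 so p = 17/2. Opens right.
Directrix is the vertical line x = h − p = 1 − (17/2) = -15/2.

x = -15/2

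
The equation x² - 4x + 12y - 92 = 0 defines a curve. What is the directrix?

y = 11

Only x is squared. Complete the square in x: (x - 2)² = -12(y - 8).
Vertex (2, 8); 4p = -12 so p = -3. Opens down.
Directrix is the horizontal line y = k − p = 8 − (-3) = 11.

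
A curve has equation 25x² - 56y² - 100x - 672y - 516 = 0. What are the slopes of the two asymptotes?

Group: 25(x² - 4x) -56(y² + 12y) = 516
Complete the square in x and y: 25(x - 2)² -56(y + 6)² = 516 + 100 - 2016 = -1400
Divide by -1400: (y + 6)²/25 - (x - 2)²/56 = 1
Hyperbola, center (2, -6), transverse axis vertical; a² = 25, b² = 56.
For a vertical hyperbola the asymptotes have slope ±a/b.
Here that is ±5/2√14 = ±5√14/28.

5√14/28 and -5√14/28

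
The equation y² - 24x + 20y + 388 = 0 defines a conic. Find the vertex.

(12, -10)

Only y is squared. Complete the square in y: (y + 10)² = 24(x - 12).
Vertex (12, -10); 4p = 24 so p = 6. Opens right.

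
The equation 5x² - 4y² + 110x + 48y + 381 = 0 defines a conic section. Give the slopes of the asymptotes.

√5/2 and -√5/2

Group the x- and y-terms: 5(x² + 22x) -4(y² - 12y) = -381
Complete the square: 5(x + 11)² -4(y - 6)² = -381 + 605 - 144 = 80
Divide through by 80 to get (x + 11)²/16 - (y - 6)²/20 = 1.
Hyperbola, center (-11, 6), transverse axis horizontal; a² = 16, b² = 20.
For a horizontal hyperbola the asymptotes have slope ±b/a.
Here that is ±2√5/4 = ±√5/2.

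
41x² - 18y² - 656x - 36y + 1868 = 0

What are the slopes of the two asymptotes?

Collect terms: 41(x² - 16x) -18(y² + 2y) = -1868
Complete the square: 41(x - 8)² -18(y + 1)² = -1868 + 2624 - 18 = 738
Dividing both sides by 738: (x - 8)²/18 - (y + 1)²/41 = 1
Hyperbola, center (8, -1), transverse axis horizontal; a² = 18, b² = 41.
For a horizontal hyperbola the asymptotes have slope ±b/a.
Here that is ±√41/3√2 = ±√82/6.

√82/6 and -√82/6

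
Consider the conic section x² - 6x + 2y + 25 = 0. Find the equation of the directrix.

Only x is squared. Complete the square in x: (x - 3)² = -2(y + 8).
Vertex (3, -8); 4p = -2 so p = -1/2. Opens down.
Directrix is the horizontal line y = k − p = -8 − (-1/2) = -15/2.

y = -15/2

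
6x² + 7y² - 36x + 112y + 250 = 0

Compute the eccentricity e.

e = √7/7

Rearranging, 6(x² - 6x) + 7(y² + 16y) = -250.
6(x - 3)² + 7(y + 8)² = -250 + 54 + 448 = 252
Divide through by 252 to get (x - 3)²/42 + (y + 8)²/36 = 1.
Ellipse, center (3, -8), major axis horizontal; a² = 42, b² = 36.
c² = a² - b² = 6, so c = √6.
e = c/a = √6/√42 = √7/7.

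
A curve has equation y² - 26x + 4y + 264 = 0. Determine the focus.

Only y is squared. Complete the square in y: (y + 2)² = 26(x - 10).
Vertex (10, -2); 4p = 26 so p = 13/2. Opens right.
Focus is p units from the vertex along the axis: (h + p, k).

(33/2, -2)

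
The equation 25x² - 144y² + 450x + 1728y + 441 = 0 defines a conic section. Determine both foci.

Group the x- and y-terms: 25(x² + 18x) -144(y² - 12y) = -441
Completing the square gives 25(x + 9)² -144(y - 6)² = -441 + 2025 - 5184 = -3600.
Divide through by -3600 to get (y - 6)²/25 - (x + 9)²/144 = 1.
Hyperbola, center (-9, 6), transverse axis vertical; a² = 25, b² = 144.
c² = a² + b² = 25 + 144 = 169, so c = 13.
Foci lie on the vertical axis through the center: (h, k ± c).

(-9, -7) and (-9, 19)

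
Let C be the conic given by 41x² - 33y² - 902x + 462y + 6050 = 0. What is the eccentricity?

Group the x- and y-terms: 41(x² - 22x) -33(y² - 14y) = -6050
Complete the square: 41(x - 11)² -33(y - 7)² = -6050 + 4961 - 1617 = -2706
Divide through by -2706 to get (y - 7)²/82 - (x - 11)²/66 = 1.
Hyperbola, center (11, 7), transverse axis vertical; a² = 82, b² = 66.
c² = a² + b² = 148, so c = 2√37.
e = c/a = 2√37/√82 = √3034/41.

e = √3034/41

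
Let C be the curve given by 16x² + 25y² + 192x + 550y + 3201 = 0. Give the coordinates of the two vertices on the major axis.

(-11, -11) and (-1, -11)

Collect terms: 16(x² + 12x) + 25(y² + 22y) = -3201
Complete the square in x and y: 16(x + 6)² + 25(y + 11)² = -3201 + 576 + 3025 = 400
Dividing both sides by 400: (x + 6)²/25 + (y + 11)²/16 = 1
Ellipse, center (-6, -11), major axis horizontal; a² = 25, b² = 16.
a = 5. Vertices at (h ± a, k).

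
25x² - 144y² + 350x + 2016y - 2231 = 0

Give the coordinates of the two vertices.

Group: 25(x² + 14x) -144(y² - 14y) = 2231
25(x + 7)² -144(y - 7)² = 2231 + 1225 - 7056 = -3600
Divide by -3600: (y - 7)²/25 - (x + 7)²/144 = 1
Hyperbola, center (-7, 7), transverse axis vertical; a² = 25, b² = 144.
a = 5. Vertices at (h, k ± a).

(-7, 2) and (-7, 12)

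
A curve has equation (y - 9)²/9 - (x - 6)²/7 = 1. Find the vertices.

Center (6, 9). The positive term is the y-term, so the transverse axis is vertical; a² = 9, b² = 7.
a = 3. Vertices at (h, k ± a).

(6, 6) and (6, 12)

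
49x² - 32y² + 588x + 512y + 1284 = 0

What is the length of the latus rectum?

64/7

Group the x- and y-terms: 49(x² + 12x) -32(y² - 16y) = -1284
49(x + 6)² -32(y - 8)² = -1284 + 1764 - 2048 = -1568
Dividing both sides by -1568: (y - 8)²/49 - (x + 6)²/32 = 1
Hyperbola, center (-6, 8), transverse axis vertical; a² = 49, b² = 32.
Latus rectum length = 2b²/a = 2·32/7 = 64/7.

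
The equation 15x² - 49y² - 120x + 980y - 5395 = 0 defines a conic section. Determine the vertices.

Collect terms: 15(x² - 8x) -49(y² - 20y) = 5395
15(x - 4)² -49(y - 10)² = 5395 + 240 - 4900 = 735
Divide through by 735 to get (x - 4)²/49 - (y - 10)²/15 = 1.
Hyperbola, center (4, 10), transverse axis horizontal; a² = 49, b² = 15.
a = 7. Vertices at (h ± a, k).

(-3, 10) and (11, 10)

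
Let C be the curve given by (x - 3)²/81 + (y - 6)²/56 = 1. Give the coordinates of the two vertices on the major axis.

(-6, 6) and (12, 6)

Center (3, 6). The larger denominator 81 sits under the x-term, so the major axis is horizontal; a² = 81, b² = 56.
a = 9. Vertices at (h ± a, k).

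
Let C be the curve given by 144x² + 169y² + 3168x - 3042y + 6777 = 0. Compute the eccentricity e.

Group the x- and y-terms: 144(x² + 22x) + 169(y² - 18y) = -6777
Complete the square in x and y: 144(x + 11)² + 169(y - 9)² = -6777 + 17424 + 13689 = 24336
Dividing both sides by 24336: (x + 11)²/169 + (y - 9)²/144 = 1
Ellipse, center (-11, 9), major axis horizontal; a² = 169, b² = 144.
c² = a² - b² = 25, so c = 5.
e = c/a = 5/13.

e = 5/13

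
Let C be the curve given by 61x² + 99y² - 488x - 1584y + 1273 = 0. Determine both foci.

(4 - √38, 8) and (4 + √38, 8)

Group the x- and y-terms: 61(x² - 8x) + 99(y² - 16y) = -1273
Completing the square gives 61(x - 4)² + 99(y - 8)² = -1273 + 976 + 6336 = 6039.
Dividing both sides by 6039: (x - 4)²/99 + (y - 8)²/61 = 1
Ellipse, center (4, 8), major axis horizontal; a² = 99, b² = 61.
c² = a² - b² = 99 - 61 = 38, so c = √38.
Foci lie on the horizontal axis through the center: (h ± c, k).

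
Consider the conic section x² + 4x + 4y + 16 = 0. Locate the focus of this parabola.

(-2, -4)

Only x is squared. Complete the square in x: (x + 2)² = -4(y + 3).
Vertex (-2, -3); 4p = -4 so p = -1. Opens down.
Focus is p units from the vertex along the axis: (h, k + p).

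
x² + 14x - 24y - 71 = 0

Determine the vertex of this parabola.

(-7, -5)

Only x is squared. Complete the square in x: (x + 7)² = 24(y + 5).
Vertex (-7, -5); 4p = 24 so p = 6. Opens up.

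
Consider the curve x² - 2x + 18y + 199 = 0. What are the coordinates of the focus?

Only x is squared. Complete the square in x: (x - 1)² = -18(y + 11).
Vertex (1, -11); 4p = -18 so p = -9/2. Opens down.
Focus is p units from the vertex along the axis: (h, k + p).

(1, -31/2)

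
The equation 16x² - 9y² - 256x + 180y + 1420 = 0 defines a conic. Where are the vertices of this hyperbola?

Group: 16(x² - 16x) -9(y² - 20y) = -1420
Completing the square gives 16(x - 8)² -9(y - 10)² = -1420 + 1024 - 900 = -1296.
Dividing both sides by -1296: (y - 10)²/144 - (x - 8)²/81 = 1
Hyperbola, center (8, 10), transverse axis vertical; a² = 144, b² = 81.
a = 12. Vertices at (h, k ± a).

(8, -2) and (8, 22)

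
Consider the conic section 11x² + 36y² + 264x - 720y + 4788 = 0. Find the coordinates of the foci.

(-17, 10) and (-7, 10)

Group the x- and y-terms: 11(x² + 24x) + 36(y² - 20y) = -4788
Completing the square gives 11(x + 12)² + 36(y - 10)² = -4788 + 1584 + 3600 = 396.
Divide through by 396 to get (x + 12)²/36 + (y - 10)²/11 = 1.
Ellipse, center (-12, 10), major axis horizontal; a² = 36, b² = 11.
c² = a² - b² = 36 - 11 = 25, so c = 5.
Foci lie on the horizontal axis through the center: (h ± c, k).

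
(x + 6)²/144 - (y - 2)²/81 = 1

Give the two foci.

Center (-6, 2). The positive term is the x-term, so the transverse axis is horizontal; a² = 144, b² = 81.
c² = a² + b² = 144 + 81 = 225, so c = 15.
Foci lie on the horizontal axis through the center: (h ± c, k).

(-21, 2) and (9, 2)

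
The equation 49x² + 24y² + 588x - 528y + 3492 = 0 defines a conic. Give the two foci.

Collect terms: 49(x² + 12x) + 24(y² - 22y) = -3492
Completing the square gives 49(x + 6)² + 24(y - 11)² = -3492 + 1764 + 2904 = 1176.
Dividing both sides by 1176: (x + 6)²/24 + (y - 11)²/49 = 1
Ellipse, center (-6, 11), major axis vertical; a² = 49, b² = 24.
c² = a² - b² = 49 - 24 = 25, so c = 5.
Foci lie on the vertical axis through the center: (h, k ± c).

(-6, 6) and (-6, 16)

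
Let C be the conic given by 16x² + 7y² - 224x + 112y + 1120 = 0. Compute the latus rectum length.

Collect terms: 16(x² - 14x) + 7(y² + 16y) = -1120
Complete the square: 16(x - 7)² + 7(y + 8)² = -1120 + 784 + 448 = 112
Dividing both sides by 112: (x - 7)²/7 + (y + 8)²/16 = 1
Ellipse, center (7, -8), major axis vertical; a² = 16, b² = 7.
Latus rectum length = 2b²/a = 2·7/4 = 7/2.

7/2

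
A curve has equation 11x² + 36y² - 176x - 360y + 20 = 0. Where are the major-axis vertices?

Group the x- and y-terms: 11(x² - 16x) + 36(y² - 10y) = -20
Completing the square gives 11(x - 8)² + 36(y - 5)² = -20 + 704 + 900 = 1584.
Dividing both sides by 1584: (x - 8)²/144 + (y - 5)²/44 = 1
Ellipse, center (8, 5), major axis horizontal; a² = 144, b² = 44.
a = 12. Vertices at (h ± a, k).

(-4, 5) and (20, 5)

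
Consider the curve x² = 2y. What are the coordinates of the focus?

Vertex (0, 0); 4p = 2 so p = 1/2. Opens up.
Focus is p units from the vertex along the axis: (h, k + p).

(0, 1/2)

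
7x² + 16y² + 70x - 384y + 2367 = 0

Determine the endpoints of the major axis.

Rearranging, 7(x² + 10x) + 16(y² - 24y) = -2367.
7(x + 5)² + 16(y - 12)² = -2367 + 175 + 2304 = 112
Dividing both sides by 112: (x + 5)²/16 + (y - 12)²/7 = 1
Ellipse, center (-5, 12), major axis horizontal; a² = 16, b² = 7.
a = 4. Vertices at (h ± a, k).

(-9, 12) and (-1, 12)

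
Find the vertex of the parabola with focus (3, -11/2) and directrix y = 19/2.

The vertex is the midpoint between the focus and the directrix along the axis of symmetry.
Axis is vertical (directrix is horizontal). Vertex y-coordinate = (-11/2 + 19/2)/2 = 2; x-coordinate = 3.

(3, 2)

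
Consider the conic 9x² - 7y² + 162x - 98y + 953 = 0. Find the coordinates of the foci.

(-9, -19) and (-9, 5)

9(x² + 18x) -7(y² + 14y) = -953
Complete the square in x and y: 9(x + 9)² -7(y + 7)² = -953 + 729 - 343 = -567
Divide by -567: (y + 7)²/81 - (x + 9)²/63 = 1
Hyperbola, center (-9, -7), transverse axis vertical; a² = 81, b² = 63.
c² = a² + b² = 81 + 63 = 144, so c = 12.
Foci lie on the vertical axis through the center: (h, k ± c).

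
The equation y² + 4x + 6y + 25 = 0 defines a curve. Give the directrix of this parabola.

Only y is squared. Complete the square in y: (y + 3)² = -4(x + 4).
Vertex (-4, -3); 4p = -4 so p = -1. Opens left.
Directrix is the vertical line x = h − p = -4 − (-1) = -3.

x = -3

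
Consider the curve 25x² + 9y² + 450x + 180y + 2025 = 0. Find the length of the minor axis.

12

Rearranging, 25(x² + 18x) + 9(y² + 20y) = -2025.
25(x + 9)² + 9(y + 10)² = -2025 + 2025 + 900 = 900
Dividing both sides by 900: (x + 9)²/36 + (y + 10)²/100 = 1
Ellipse, center (-9, -10), major axis vertical; a² = 100, b² = 36.
b² = 36 so b = 6; the minor axis has length 2b = 12.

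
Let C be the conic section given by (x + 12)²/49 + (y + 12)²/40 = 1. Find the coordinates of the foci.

Center (-12, -12). The larger denominator 49 sits under the x-term, so the major axis is horizontal; a² = 49, b² = 40.
c² = a² - b² = 49 - 40 = 9, so c = 3.
Foci lie on the horizontal axis through the center: (h ± c, k).

(-15, -12) and (-9, -12)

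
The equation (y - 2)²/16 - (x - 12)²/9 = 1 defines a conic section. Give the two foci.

(12, -3) and (12, 7)

Center (12, 2). The positive term is the y-term, so the transverse axis is vertical; a² = 16, b² = 9.
c² = a² + b² = 16 + 9 = 25, so c = 5.
Foci lie on the vertical axis through the center: (h, k ± c).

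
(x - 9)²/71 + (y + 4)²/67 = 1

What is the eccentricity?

Center (9, -4). The larger denominator 71 sits under the x-term, so the major axis is horizontal; a² = 71, b² = 67.
c² = a² - b² = 4, so c = 2.
e = c/a = 2/√71 = 2√71/71.

e = 2√71/71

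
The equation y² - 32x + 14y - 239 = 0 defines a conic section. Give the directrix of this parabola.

Only y is squared. Complete the square in y: (y + 7)² = 32(x + 9).
Vertex (-9, -7); 4p = 32 so p = 8. Opens right.
Directrix is the vertical line x = h − p = -9 − (8) = -17.

x = -17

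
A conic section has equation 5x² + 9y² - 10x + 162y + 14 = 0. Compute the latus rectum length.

5(x² - 2x) + 9(y² + 18y) = -14
Complete the square in x and y: 5(x - 1)² + 9(y + 9)² = -14 + 5 + 729 = 720
Divide by 720: (x - 1)²/144 + (y + 9)²/80 = 1
Ellipse, center (1, -9), major axis horizontal; a² = 144, b² = 80.
Latus rectum length = 2b²/a = 2·80/12 = 40/3.

40/3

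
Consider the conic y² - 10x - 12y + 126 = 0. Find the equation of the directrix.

Only y is squared. Complete the square in y: (y - 6)² = 10(x - 9).
Vertex (9, 6); 4p = 10 so p = 5/2. Opens right.
Directrix is the vertical line x = h − p = 9 − (5/2) = 13/2.

x = 13/2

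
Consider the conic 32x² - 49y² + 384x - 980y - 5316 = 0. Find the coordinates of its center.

(-6, -10)

Collect terms: 32(x² + 12x) -49(y² + 20y) = 5316
Complete the square: 32(x + 6)² -49(y + 10)² = 5316 + 1152 - 4900 = 1568
Dividing both sides by 1568: (x + 6)²/49 - (y + 10)²/32 = 1
Hyperbola with center (-6, -10).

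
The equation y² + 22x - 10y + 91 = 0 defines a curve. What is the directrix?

x = 5/2

Only y is squared. Complete the square in y: (y - 5)² = -22(x + 3).
Vertex (-3, 5); 4p = -22 so p = -11/2. Opens left.
Directrix is the vertical line x = h − p = -3 − (-11/2) = 5/2.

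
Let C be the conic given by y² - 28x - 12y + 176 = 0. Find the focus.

(12, 6)

Only y is squared. Complete the square in y: (y - 6)² = 28(x - 5).
Vertex (5, 6); 4p = 28 so p = 7. Opens right.
Focus is p units from the vertex along the axis: (h + p, k).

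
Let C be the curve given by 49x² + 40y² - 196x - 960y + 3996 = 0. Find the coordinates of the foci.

Rearranging, 49(x² - 4x) + 40(y² - 24y) = -3996.
Complete the square in x and y: 49(x - 2)² + 40(y - 12)² = -3996 + 196 + 5760 = 1960
Dividing both sides by 1960: (x - 2)²/40 + (y - 12)²/49 = 1
Ellipse, center (2, 12), major axis vertical; a² = 49, b² = 40.
c² = a² - b² = 49 - 40 = 9, so c = 3.
Foci lie on the vertical axis through the center: (h, k ± c).

(2, 9) and (2, 15)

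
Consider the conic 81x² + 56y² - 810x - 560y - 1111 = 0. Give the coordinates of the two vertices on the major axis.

Collect terms: 81(x² - 10x) + 56(y² - 10y) = 1111
81(x - 5)² + 56(y - 5)² = 1111 + 2025 + 1400 = 4536
Divide by 4536: (x - 5)²/56 + (y - 5)²/81 = 1
Ellipse, center (5, 5), major axis vertical; a² = 81, b² = 56.
a = 9. Vertices at (h, k ± a).

(5, -4) and (5, 14)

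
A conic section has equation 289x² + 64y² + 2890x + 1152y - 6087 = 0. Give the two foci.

(-5, -24) and (-5, 6)

Group the x- and y-terms: 289(x² + 10x) + 64(y² + 18y) = 6087
Complete the square in x and y: 289(x + 5)² + 64(y + 9)² = 6087 + 7225 + 5184 = 18496
Divide through by 18496 to get (x + 5)²/64 + (y + 9)²/289 = 1.
Ellipse, center (-5, -9), major axis vertical; a² = 289, b² = 64.
c² = a² - b² = 289 - 64 = 225, so c = 15.
Foci lie on the vertical axis through the center: (h, k ± c).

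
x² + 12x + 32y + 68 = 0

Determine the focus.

(-6, -9)

Only x is squared. Complete the square in x: (x + 6)² = -32(y + 1).
Vertex (-6, -1); 4p = -32 so p = -8. Opens down.
Focus is p units from the vertex along the axis: (h, k + p).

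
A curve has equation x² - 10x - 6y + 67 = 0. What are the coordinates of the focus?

(5, 17/2)

Only x is squared. Complete the square in x: (x - 5)² = 6(y - 7).
Vertex (5, 7); 4p = 6 so p = 3/2. Opens up.
Focus is p units from the vertex along the axis: (h, k + p).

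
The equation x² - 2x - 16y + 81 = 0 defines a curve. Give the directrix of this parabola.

Only x is squared. Complete the square in x: (x - 1)² = 16(y - 5).
Vertex (1, 5); 4p = 16 so p = 4. Opens up.
Directrix is the horizontal line y = k − p = 5 − (4) = 1.

y = 1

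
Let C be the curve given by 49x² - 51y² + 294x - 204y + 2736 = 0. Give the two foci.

Rearranging, 49(x² + 6x) -51(y² + 4y) = -2736.
Completing the square gives 49(x + 3)² -51(y + 2)² = -2736 + 441 - 204 = -2499.
Dividing both sides by -2499: (y + 2)²/49 - (x + 3)²/51 = 1
Hyperbola, center (-3, -2), transverse axis vertical; a² = 49, b² = 51.
c² = a² + b² = 49 + 51 = 100, so c = 10.
Foci lie on the vertical axis through the center: (h, k ± c).

(-3, -12) and (-3, 8)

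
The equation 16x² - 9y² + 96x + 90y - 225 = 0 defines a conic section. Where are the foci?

(-8, 5) and (2, 5)

Collect terms: 16(x² + 6x) -9(y² - 10y) = 225
16(x + 3)² -9(y - 5)² = 225 + 144 - 225 = 144
Dividing both sides by 144: (x + 3)²/9 - (y - 5)²/16 = 1
Hyperbola, center (-3, 5), transverse axis horizontal; a² = 9, b² = 16.
c² = a² + b² = 9 + 16 = 25, so c = 5.
Foci lie on the horizontal axis through the center: (h ± c, k).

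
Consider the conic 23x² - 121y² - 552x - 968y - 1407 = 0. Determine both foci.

(0, -4) and (24, -4)

Group the x- and y-terms: 23(x² - 24x) -121(y² + 8y) = 1407
23(x - 12)² -121(y + 4)² = 1407 + 3312 - 1936 = 2783
Dividing both sides by 2783: (x - 12)²/121 - (y + 4)²/23 = 1
Hyperbola, center (12, -4), transverse axis horizontal; a² = 121, b² = 23.
c² = a² + b² = 121 + 23 = 144, so c = 12.
Foci lie on the horizontal axis through the center: (h ± c, k).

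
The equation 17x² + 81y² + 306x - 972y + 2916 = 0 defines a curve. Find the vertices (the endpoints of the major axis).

Rearranging, 17(x² + 18x) + 81(y² - 12y) = -2916.
Complete the square: 17(x + 9)² + 81(y - 6)² = -2916 + 1377 + 2916 = 1377
Divide through by 1377 to get (x + 9)²/81 + (y - 6)²/17 = 1.
Ellipse, center (-9, 6), major axis horizontal; a² = 81, b² = 17.
a = 9. Vertices at (h ± a, k).

(-18, 6) and (0, 6)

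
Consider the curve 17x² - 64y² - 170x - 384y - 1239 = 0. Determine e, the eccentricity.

Group: 17(x² - 10x) -64(y² + 6y) = 1239
Complete the square in x and y: 17(x - 5)² -64(y + 3)² = 1239 + 425 - 576 = 1088
Divide through by 1088 to get (x - 5)²/64 - (y + 3)²/17 = 1.
Hyperbola, center (5, -3), transverse axis horizontal; a² = 64, b² = 17.
c² = a² + b² = 81, so c = 9.
e = c/a = 9/8.

e = 9/8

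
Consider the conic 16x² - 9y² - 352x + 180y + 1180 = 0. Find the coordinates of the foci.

Group: 16(x² - 22x) -9(y² - 20y) = -1180
16(x - 11)² -9(y - 10)² = -1180 + 1936 - 900 = -144
Divide by -144: (y - 10)²/16 - (x - 11)²/9 = 1
Hyperbola, center (11, 10), transverse axis vertical; a² = 16, b² = 9.
c² = a² + b² = 16 + 9 = 25, so c = 5.
Foci lie on the vertical axis through the center: (h, k ± c).

(11, 5) and (11, 15)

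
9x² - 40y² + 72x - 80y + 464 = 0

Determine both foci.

Rearranging, 9(x² + 8x) -40(y² + 2y) = -464.
Complete the square in x and y: 9(x + 4)² -40(y + 1)² = -464 + 144 - 40 = -360
Dividing both sides by -360: (y + 1)²/9 - (x + 4)²/40 = 1
Hyperbola, center (-4, -1), transverse axis vertical; a² = 9, b² = 40.
c² = a² + b² = 9 + 40 = 49, so c = 7.
Foci lie on the vertical axis through the center: (h, k ± c).

(-4, -8) and (-4, 6)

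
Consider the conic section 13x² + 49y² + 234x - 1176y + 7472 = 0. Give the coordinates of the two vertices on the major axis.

(-16, 12) and (-2, 12)

13(x² + 18x) + 49(y² - 24y) = -7472
13(x + 9)² + 49(y - 12)² = -7472 + 1053 + 7056 = 637
Divide through by 637 to get (x + 9)²/49 + (y - 12)²/13 = 1.
Ellipse, center (-9, 12), major axis horizontal; a² = 49, b² = 13.
a = 7. Vertices at (h ± a, k).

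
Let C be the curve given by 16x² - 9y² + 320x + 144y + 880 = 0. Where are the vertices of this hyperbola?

(-13, 8) and (-7, 8)

16(x² + 20x) -9(y² - 16y) = -880
Complete the square: 16(x + 10)² -9(y - 8)² = -880 + 1600 - 576 = 144
Divide through by 144 to get (x + 10)²/9 - (y - 8)²/16 = 1.
Hyperbola, center (-10, 8), transverse axis horizontal; a² = 9, b² = 16.
a = 3. Vertices at (h ± a, k).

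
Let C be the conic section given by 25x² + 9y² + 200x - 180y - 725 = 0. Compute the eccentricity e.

Collect terms: 25(x² + 8x) + 9(y² - 20y) = 725
Complete the square in x and y: 25(x + 4)² + 9(y - 10)² = 725 + 400 + 900 = 2025
Divide through by 2025 to get (x + 4)²/81 + (y - 10)²/225 = 1.
Ellipse, center (-4, 10), major axis vertical; a² = 225, b² = 81.
c² = a² - b² = 144, so c = 12.
e = c/a = 12/15 = 4/5.

e = 4/5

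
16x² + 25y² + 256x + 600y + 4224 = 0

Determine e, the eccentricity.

e = 3/5

Collect terms: 16(x² + 16x) + 25(y² + 24y) = -4224
Complete the square: 16(x + 8)² + 25(y + 12)² = -4224 + 1024 + 3600 = 400
Dividing both sides by 400: (x + 8)²/25 + (y + 12)²/16 = 1
Ellipse, center (-8, -12), major axis horizontal; a² = 25, b² = 16.
c² = a² - b² = 9, so c = 3.
e = c/a = 3/5.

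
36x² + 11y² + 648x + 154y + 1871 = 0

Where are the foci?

36(x² + 18x) + 11(y² + 14y) = -1871
Complete the square in x and y: 36(x + 9)² + 11(y + 7)² = -1871 + 2916 + 539 = 1584
Divide by 1584: (x + 9)²/44 + (y + 7)²/144 = 1
Ellipse, center (-9, -7), major axis vertical; a² = 144, b² = 44.
c² = a² - b² = 144 - 44 = 100, so c = 10.
Foci lie on the vertical axis through the center: (h, k ± c).

(-9, -17) and (-9, 3)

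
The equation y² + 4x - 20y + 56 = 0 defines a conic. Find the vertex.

(11, 10)

Only y is squared. Complete the square in y: (y - 10)² = -4(x - 11).
Vertex (11, 10); 4p = -4 so p = -1. Opens left.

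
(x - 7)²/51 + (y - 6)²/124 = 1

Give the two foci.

(7, 6 - √73) and (7, 6 + √73)

Center (7, 6). The larger denominator 124 sits under the y-term, so the major axis is vertical; a² = 124, b² = 51.
c² = a² - b² = 124 - 51 = 73, so c = √73.
Foci lie on the vertical axis through the center: (h, k ± c).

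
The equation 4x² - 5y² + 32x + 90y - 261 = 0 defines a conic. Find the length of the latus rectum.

Collect terms: 4(x² + 8x) -5(y² - 18y) = 261
Complete the square: 4(x + 4)² -5(y - 9)² = 261 + 64 - 405 = -80
Dividing both sides by -80: (y - 9)²/16 - (x + 4)²/20 = 1
Hyperbola, center (-4, 9), transverse axis vertical; a² = 16, b² = 20.
Latus rectum length = 2b²/a = 2·20/4 = 10.

10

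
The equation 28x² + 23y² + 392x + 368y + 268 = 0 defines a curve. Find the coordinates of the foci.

(-7, -8 - 2√5) and (-7, -8 + 2√5)

Collect terms: 28(x² + 14x) + 23(y² + 16y) = -268
Complete the square: 28(x + 7)² + 23(y + 8)² = -268 + 1372 + 1472 = 2576
Divide through by 2576 to get (x + 7)²/92 + (y + 8)²/112 = 1.
Ellipse, center (-7, -8), major axis vertical; a² = 112, b² = 92.
c² = a² - b² = 112 - 92 = 20, so c = 2√5.
Foci lie on the vertical axis through the center: (h, k ± c).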